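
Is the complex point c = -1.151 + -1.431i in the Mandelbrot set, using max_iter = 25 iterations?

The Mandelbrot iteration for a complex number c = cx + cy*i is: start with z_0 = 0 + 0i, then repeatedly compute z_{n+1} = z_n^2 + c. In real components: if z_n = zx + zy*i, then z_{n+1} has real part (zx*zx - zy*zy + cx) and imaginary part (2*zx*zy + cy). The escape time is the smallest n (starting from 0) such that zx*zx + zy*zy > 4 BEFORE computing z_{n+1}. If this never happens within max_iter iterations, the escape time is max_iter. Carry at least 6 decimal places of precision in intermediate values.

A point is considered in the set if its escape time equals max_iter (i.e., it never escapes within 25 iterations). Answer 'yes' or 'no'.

z_0 = 0 + 0i, c = -1.1510 + -1.4310i
Iter 1: z = -1.1510 + -1.4310i, |z|^2 = 3.3726
Iter 2: z = -1.8740 + 1.8632i, |z|^2 = 6.9831
Escaped at iteration 2

Answer: no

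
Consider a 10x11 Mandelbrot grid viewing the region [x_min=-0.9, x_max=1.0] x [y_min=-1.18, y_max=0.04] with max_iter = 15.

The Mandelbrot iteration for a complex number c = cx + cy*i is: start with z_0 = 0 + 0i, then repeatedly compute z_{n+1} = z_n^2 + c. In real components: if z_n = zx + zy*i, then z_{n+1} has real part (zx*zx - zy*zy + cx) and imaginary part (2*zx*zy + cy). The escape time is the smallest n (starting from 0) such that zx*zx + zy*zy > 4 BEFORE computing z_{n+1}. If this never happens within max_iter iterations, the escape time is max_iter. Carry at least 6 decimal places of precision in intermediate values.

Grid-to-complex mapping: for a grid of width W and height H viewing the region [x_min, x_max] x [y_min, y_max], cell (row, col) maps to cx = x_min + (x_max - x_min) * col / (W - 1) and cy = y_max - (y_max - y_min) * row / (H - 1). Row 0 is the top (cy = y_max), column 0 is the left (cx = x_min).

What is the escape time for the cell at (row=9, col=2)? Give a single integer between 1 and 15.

z_0 = 0 + 0i, c = -0.4778 + -1.0580i
Iter 1: z = -0.4778 + -1.0580i, |z|^2 = 1.3476
Iter 2: z = -1.3689 + -0.0470i, |z|^2 = 1.8760
Iter 3: z = 1.3938 + -0.9293i, |z|^2 = 2.8063
Iter 4: z = 0.6014 + -3.6485i, |z|^2 = 13.6729
Escaped at iteration 4

Answer: 4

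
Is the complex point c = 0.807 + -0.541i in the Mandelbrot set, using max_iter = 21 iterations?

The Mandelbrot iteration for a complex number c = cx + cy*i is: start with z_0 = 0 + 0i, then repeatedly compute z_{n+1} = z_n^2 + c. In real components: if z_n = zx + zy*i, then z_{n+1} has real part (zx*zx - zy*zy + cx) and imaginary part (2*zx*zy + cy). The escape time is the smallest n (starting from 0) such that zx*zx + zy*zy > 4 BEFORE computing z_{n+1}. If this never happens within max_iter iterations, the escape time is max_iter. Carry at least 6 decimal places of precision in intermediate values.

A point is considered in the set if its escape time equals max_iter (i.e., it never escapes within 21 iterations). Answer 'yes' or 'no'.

z_0 = 0 + 0i, c = 0.8070 + -0.5410i
Iter 1: z = 0.8070 + -0.5410i, |z|^2 = 0.9439
Iter 2: z = 1.1656 + -1.4142i, |z|^2 = 3.3584
Iter 3: z = 0.1657 + -3.8376i, |z|^2 = 14.7549
Escaped at iteration 3

Answer: no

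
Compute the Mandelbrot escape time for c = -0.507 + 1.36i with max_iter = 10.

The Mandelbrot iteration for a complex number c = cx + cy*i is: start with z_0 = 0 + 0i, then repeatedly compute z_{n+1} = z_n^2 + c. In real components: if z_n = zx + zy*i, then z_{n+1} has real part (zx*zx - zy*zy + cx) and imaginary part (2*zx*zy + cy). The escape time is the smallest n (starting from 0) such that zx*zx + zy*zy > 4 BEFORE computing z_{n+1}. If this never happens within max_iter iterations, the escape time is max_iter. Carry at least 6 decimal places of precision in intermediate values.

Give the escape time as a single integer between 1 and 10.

z_0 = 0 + 0i, c = -0.5070 + 1.3600i
Iter 1: z = -0.5070 + 1.3600i, |z|^2 = 2.1066
Iter 2: z = -2.0996 + -0.0190i, |z|^2 = 4.4085
Escaped at iteration 2

Answer: 2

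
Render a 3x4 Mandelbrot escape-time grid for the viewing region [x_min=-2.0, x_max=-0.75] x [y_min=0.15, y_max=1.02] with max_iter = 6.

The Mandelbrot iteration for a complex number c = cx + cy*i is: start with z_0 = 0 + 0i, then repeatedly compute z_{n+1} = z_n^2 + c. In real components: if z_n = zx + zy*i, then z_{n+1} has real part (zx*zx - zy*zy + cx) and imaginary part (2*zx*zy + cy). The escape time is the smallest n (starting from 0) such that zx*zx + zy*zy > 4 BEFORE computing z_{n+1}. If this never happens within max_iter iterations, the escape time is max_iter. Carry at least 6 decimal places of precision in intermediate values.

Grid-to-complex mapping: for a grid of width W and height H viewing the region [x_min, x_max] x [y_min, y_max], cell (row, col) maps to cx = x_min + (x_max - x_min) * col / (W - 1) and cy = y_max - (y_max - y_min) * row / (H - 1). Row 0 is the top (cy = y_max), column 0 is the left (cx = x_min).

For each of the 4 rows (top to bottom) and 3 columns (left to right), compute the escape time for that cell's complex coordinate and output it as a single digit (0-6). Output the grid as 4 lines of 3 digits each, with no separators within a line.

Answer: 133
134
146
166

Derivation:
(row=0, col=0): c = -2.0000 + 1.0200i → escape time 1
(row=0, col=1): c = -1.3750 + 1.0200i → escape time 3
(row=0, col=2): c = -0.7500 + 1.0200i → escape time 3
(row=1, col=0): c = -2.0000 + 0.7300i → escape time 1
(row=1, col=1): c = -1.3750 + 0.7300i → escape time 3
(row=1, col=2): c = -0.7500 + 0.7300i → escape time 4
(row=2, col=0): c = -2.0000 + 0.4400i → escape time 1
(row=2, col=1): c = -1.3750 + 0.4400i → escape time 4
(row=2, col=2): c = -0.7500 + 0.4400i → escape time 6
(row=3, col=0): c = -2.0000 + 0.1500i → escape time 1
(row=3, col=1): c = -1.3750 + 0.1500i → escape time 6
(row=3, col=2): c = -0.7500 + 0.1500i → escape time 6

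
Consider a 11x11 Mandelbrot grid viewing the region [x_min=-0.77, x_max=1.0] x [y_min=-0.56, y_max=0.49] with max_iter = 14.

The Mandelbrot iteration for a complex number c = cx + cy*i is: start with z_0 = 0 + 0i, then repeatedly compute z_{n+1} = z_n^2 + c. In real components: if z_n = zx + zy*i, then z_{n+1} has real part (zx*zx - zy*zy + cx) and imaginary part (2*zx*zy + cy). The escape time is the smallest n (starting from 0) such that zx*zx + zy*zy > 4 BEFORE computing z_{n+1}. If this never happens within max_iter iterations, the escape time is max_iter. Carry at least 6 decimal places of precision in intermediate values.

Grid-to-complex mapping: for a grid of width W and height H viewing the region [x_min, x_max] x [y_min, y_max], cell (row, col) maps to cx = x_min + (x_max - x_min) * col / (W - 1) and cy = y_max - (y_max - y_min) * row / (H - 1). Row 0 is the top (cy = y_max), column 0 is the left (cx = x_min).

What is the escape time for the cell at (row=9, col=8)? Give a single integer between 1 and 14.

z_0 = 0 + 0i, c = 0.6460 + -0.4550i
Iter 1: z = 0.6460 + -0.4550i, |z|^2 = 0.6243
Iter 2: z = 0.8563 + -1.0429i, |z|^2 = 1.8208
Iter 3: z = 0.2917 + -2.2410i, |z|^2 = 5.1071
Escaped at iteration 3

Answer: 3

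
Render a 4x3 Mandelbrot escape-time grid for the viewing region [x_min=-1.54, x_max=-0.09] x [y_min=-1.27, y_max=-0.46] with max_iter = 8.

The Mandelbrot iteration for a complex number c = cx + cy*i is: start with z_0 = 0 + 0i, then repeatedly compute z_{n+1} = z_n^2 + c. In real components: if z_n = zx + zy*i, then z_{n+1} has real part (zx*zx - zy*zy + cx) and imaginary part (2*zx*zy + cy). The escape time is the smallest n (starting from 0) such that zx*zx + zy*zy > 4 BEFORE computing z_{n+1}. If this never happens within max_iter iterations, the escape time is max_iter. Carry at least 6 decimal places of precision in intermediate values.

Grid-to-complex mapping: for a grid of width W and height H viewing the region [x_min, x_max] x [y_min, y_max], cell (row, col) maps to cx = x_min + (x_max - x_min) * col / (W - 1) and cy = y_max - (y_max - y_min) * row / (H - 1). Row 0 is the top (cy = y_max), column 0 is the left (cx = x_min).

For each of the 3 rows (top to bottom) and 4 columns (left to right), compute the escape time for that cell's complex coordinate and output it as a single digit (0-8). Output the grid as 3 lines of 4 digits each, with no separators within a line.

Answer: 3588
3348
2233

Derivation:
(row=0, col=0): c = -1.5400 + -0.4600i → escape time 3
(row=0, col=1): c = -1.0567 + -0.4600i → escape time 5
(row=0, col=2): c = -0.5733 + -0.4600i → escape time 8
(row=0, col=3): c = -0.0900 + -0.4600i → escape time 8
(row=1, col=0): c = -1.5400 + -0.8650i → escape time 3
(row=1, col=1): c = -1.0567 + -0.8650i → escape time 3
(row=1, col=2): c = -0.5733 + -0.8650i → escape time 4
(row=1, col=3): c = -0.0900 + -0.8650i → escape time 8
(row=2, col=0): c = -1.5400 + -1.2700i → escape time 2
(row=2, col=1): c = -1.0567 + -1.2700i → escape time 2
(row=2, col=2): c = -0.5733 + -1.2700i → escape time 3
(row=2, col=3): c = -0.0900 + -1.2700i → escape time 3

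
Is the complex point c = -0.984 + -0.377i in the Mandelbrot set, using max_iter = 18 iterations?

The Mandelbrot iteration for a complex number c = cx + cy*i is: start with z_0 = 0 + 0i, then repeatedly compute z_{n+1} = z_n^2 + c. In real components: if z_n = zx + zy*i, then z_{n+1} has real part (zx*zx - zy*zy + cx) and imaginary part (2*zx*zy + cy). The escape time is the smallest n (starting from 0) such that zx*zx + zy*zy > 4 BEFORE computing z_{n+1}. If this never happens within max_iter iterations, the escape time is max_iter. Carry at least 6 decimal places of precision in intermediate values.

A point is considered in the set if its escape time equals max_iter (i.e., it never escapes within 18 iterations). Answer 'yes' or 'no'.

Answer: no

Derivation:
z_0 = 0 + 0i, c = -0.9840 + -0.3770i
Iter 1: z = -0.9840 + -0.3770i, |z|^2 = 1.1104
Iter 2: z = -0.1579 + 0.3649i, |z|^2 = 0.1581
Iter 3: z = -1.0923 + -0.4922i, |z|^2 = 1.4353
Iter 4: z = -0.0333 + 0.6983i, |z|^2 = 0.4887
Iter 5: z = -1.4705 + -0.4235i, |z|^2 = 2.3416
Iter 6: z = 0.9990 + 0.8684i, |z|^2 = 1.7521
Iter 7: z = -0.7401 + 1.3580i, |z|^2 = 2.3919
Iter 8: z = -2.2805 + -2.3871i, |z|^2 = 10.8988
Escaped at iteration 8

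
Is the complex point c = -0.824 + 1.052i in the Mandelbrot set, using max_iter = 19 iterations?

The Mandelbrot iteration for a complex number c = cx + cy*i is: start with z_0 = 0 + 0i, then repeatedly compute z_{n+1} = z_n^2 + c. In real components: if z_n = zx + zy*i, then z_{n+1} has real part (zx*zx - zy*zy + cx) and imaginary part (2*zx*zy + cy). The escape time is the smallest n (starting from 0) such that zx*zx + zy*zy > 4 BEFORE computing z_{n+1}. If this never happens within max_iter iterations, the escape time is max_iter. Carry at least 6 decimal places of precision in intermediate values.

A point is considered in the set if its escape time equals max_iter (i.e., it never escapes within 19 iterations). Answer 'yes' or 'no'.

z_0 = 0 + 0i, c = -0.8240 + 1.0520i
Iter 1: z = -0.8240 + 1.0520i, |z|^2 = 1.7857
Iter 2: z = -1.2517 + -0.6817i, |z|^2 = 2.0315
Iter 3: z = 0.2781 + 2.7586i, |z|^2 = 7.6872
Escaped at iteration 3

Answer: no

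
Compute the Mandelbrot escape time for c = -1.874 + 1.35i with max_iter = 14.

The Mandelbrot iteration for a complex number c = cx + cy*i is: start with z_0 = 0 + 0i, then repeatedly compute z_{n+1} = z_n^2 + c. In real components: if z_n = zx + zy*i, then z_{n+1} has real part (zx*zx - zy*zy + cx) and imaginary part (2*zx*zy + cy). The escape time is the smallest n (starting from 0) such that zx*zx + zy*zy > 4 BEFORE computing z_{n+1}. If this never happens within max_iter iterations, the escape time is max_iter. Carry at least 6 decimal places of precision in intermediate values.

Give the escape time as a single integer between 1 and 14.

z_0 = 0 + 0i, c = -1.8740 + 1.3500i
Iter 1: z = -1.8740 + 1.3500i, |z|^2 = 5.3344
Escaped at iteration 1

Answer: 1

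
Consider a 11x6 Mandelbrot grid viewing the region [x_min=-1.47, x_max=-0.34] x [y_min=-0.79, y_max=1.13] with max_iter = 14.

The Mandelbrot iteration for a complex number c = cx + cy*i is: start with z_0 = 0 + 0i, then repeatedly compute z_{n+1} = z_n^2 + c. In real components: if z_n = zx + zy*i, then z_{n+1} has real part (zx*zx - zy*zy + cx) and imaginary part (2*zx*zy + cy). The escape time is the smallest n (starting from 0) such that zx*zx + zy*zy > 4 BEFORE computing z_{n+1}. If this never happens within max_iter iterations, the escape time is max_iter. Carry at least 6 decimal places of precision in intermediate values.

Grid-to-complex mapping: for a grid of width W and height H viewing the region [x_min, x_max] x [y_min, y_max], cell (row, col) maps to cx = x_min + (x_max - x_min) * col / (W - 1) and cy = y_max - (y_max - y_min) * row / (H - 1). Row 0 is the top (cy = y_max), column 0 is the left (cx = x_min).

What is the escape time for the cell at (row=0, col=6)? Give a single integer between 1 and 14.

Answer: 3

Derivation:
z_0 = 0 + 0i, c = -0.7920 + 1.1300i
Iter 1: z = -0.7920 + 1.1300i, |z|^2 = 1.9042
Iter 2: z = -1.4416 + -0.6599i, |z|^2 = 2.5138
Iter 3: z = 0.8508 + 3.0327i, |z|^2 = 9.9213
Escaped at iteration 3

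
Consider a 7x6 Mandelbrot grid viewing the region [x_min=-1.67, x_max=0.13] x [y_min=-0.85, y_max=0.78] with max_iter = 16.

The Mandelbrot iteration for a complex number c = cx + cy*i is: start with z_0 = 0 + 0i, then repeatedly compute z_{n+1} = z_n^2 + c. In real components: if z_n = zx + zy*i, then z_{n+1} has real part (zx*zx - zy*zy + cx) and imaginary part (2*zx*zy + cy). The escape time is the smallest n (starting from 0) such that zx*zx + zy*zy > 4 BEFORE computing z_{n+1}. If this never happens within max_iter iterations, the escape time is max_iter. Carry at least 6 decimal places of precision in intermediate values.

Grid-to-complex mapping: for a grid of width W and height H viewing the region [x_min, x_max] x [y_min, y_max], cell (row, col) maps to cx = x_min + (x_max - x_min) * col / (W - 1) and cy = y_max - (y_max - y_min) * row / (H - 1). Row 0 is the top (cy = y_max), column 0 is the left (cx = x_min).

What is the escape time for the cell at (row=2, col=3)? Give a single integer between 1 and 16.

Answer: 16

Derivation:
z_0 = 0 + 0i, c = -0.7700 + 0.1280i
Iter 1: z = -0.7700 + 0.1280i, |z|^2 = 0.6093
Iter 2: z = -0.1935 + -0.0691i, |z|^2 = 0.0422
Iter 3: z = -0.7373 + 0.1547i, |z|^2 = 0.5676
Iter 4: z = -0.2503 + -0.1002i, |z|^2 = 0.0727
Iter 5: z = -0.7174 + 0.1782i, |z|^2 = 0.5464
Iter 6: z = -0.2871 + -0.1276i, |z|^2 = 0.0987
Iter 7: z = -0.7039 + 0.2013i, |z|^2 = 0.5360
Iter 8: z = -0.3151 + -0.1553i, |z|^2 = 0.1234
Iter 9: z = -0.6949 + 0.2259i, |z|^2 = 0.5339
Iter 10: z = -0.3382 + -0.1859i, |z|^2 = 0.1489
Iter 11: z = -0.6902 + 0.2538i, |z|^2 = 0.5408
Iter 12: z = -0.3580 + -0.2223i, |z|^2 = 0.1776
Iter 13: z = -0.6912 + 0.2872i, |z|^2 = 0.5603
Iter 14: z = -0.3747 + -0.2690i, |z|^2 = 0.2127
Iter 15: z = -0.7020 + 0.3296i, |z|^2 = 0.6014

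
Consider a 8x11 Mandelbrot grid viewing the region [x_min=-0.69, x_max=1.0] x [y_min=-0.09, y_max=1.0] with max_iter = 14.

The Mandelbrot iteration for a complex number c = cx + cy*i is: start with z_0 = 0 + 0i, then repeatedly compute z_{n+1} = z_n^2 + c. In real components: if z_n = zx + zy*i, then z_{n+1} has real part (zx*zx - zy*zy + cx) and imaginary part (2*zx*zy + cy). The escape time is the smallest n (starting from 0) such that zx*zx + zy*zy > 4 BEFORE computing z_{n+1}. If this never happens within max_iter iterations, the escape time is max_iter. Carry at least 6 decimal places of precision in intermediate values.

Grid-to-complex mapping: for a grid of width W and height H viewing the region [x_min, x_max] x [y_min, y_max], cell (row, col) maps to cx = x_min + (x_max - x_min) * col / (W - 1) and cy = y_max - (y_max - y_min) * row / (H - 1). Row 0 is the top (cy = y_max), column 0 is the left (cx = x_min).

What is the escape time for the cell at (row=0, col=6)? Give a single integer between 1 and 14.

Answer: 2

Derivation:
z_0 = 0 + 0i, c = 0.7586 + 1.0000i
Iter 1: z = 0.7586 + 1.0000i, |z|^2 = 1.5754
Iter 2: z = 0.3340 + 2.5171i, |z|^2 = 6.4476
Escaped at iteration 2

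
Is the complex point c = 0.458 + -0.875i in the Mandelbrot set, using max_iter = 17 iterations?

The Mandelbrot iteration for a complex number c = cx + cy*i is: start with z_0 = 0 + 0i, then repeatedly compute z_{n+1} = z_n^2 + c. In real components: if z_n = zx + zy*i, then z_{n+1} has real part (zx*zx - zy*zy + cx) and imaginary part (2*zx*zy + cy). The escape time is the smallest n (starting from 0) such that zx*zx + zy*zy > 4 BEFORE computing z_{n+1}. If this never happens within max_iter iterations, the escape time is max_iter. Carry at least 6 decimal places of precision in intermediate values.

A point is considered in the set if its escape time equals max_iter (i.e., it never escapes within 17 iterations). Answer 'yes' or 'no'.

Answer: no

Derivation:
z_0 = 0 + 0i, c = 0.4580 + -0.8750i
Iter 1: z = 0.4580 + -0.8750i, |z|^2 = 0.9754
Iter 2: z = -0.0979 + -1.6765i, |z|^2 = 2.8202
Iter 3: z = -2.3431 + -0.5469i, |z|^2 = 5.7891
Escaped at iteration 3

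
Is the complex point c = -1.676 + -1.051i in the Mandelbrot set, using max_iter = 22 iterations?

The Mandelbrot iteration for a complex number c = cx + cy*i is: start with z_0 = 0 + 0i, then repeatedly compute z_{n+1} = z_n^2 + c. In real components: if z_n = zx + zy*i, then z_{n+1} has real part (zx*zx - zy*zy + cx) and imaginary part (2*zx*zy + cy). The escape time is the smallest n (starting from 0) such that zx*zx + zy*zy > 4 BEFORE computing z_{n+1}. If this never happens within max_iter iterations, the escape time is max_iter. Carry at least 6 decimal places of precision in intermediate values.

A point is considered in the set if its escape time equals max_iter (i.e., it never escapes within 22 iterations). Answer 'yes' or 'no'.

z_0 = 0 + 0i, c = -1.6760 + -1.0510i
Iter 1: z = -1.6760 + -1.0510i, |z|^2 = 3.9136
Iter 2: z = 0.0284 + 2.4720i, |z|^2 = 6.1114
Escaped at iteration 2

Answer: no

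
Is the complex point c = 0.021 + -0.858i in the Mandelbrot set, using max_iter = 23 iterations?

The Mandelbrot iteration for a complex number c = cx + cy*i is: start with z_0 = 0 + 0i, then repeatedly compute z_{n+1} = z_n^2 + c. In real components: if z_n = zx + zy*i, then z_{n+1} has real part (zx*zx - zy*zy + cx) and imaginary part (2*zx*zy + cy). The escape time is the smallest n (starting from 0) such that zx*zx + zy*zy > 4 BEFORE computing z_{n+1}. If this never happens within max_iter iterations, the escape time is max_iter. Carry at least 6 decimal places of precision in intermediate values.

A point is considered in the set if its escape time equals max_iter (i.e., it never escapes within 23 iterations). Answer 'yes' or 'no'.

Answer: no

Derivation:
z_0 = 0 + 0i, c = 0.0210 + -0.8580i
Iter 1: z = 0.0210 + -0.8580i, |z|^2 = 0.7366
Iter 2: z = -0.7147 + -0.8940i, |z|^2 = 1.3101
Iter 3: z = -0.2675 + 0.4200i, |z|^2 = 0.2479
Iter 4: z = -0.0838 + -1.0827i, |z|^2 = 1.1792
Iter 5: z = -1.1441 + -0.6765i, |z|^2 = 1.7666
Iter 6: z = 0.8724 + 0.6899i, |z|^2 = 1.2371
Iter 7: z = 0.3062 + 0.3458i, |z|^2 = 0.2133
Iter 8: z = -0.0049 + -0.6463i, |z|^2 = 0.4177
Iter 9: z = -0.3966 + -0.8517i, |z|^2 = 0.8827
Iter 10: z = -0.5471 + -0.1824i, |z|^2 = 0.3326
Iter 11: z = 0.2871 + -0.6584i, |z|^2 = 0.5159
Iter 12: z = -0.3301 + -1.2360i, |z|^2 = 1.6367
Iter 13: z = -1.3978 + -0.0419i, |z|^2 = 1.9556
Iter 14: z = 1.9730 + -0.7407i, |z|^2 = 4.4416
Escaped at iteration 14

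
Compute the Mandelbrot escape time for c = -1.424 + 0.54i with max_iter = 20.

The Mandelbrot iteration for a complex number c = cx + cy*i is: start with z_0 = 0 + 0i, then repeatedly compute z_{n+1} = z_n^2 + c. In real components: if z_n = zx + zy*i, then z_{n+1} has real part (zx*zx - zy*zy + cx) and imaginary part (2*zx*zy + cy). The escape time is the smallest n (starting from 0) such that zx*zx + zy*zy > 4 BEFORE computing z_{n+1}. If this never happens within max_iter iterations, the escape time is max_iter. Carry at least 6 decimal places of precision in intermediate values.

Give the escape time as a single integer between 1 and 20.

Answer: 3

Derivation:
z_0 = 0 + 0i, c = -1.4240 + 0.5400i
Iter 1: z = -1.4240 + 0.5400i, |z|^2 = 2.3194
Iter 2: z = 0.3122 + -0.9979i, |z|^2 = 1.0933
Iter 3: z = -2.3224 + -0.0831i, |z|^2 = 5.4004
Escaped at iteration 3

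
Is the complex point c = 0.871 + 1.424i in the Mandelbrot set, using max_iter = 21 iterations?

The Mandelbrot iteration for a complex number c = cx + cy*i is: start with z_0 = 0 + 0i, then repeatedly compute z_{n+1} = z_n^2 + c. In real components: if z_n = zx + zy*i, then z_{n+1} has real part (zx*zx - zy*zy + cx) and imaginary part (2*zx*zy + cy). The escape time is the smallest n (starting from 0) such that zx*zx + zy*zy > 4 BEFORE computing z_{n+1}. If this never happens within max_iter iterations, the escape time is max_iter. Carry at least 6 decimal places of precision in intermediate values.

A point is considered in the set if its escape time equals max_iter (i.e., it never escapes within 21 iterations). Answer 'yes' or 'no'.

z_0 = 0 + 0i, c = 0.8710 + 1.4240i
Iter 1: z = 0.8710 + 1.4240i, |z|^2 = 2.7864
Iter 2: z = -0.3981 + 3.9046i, |z|^2 = 15.4045
Escaped at iteration 2

Answer: no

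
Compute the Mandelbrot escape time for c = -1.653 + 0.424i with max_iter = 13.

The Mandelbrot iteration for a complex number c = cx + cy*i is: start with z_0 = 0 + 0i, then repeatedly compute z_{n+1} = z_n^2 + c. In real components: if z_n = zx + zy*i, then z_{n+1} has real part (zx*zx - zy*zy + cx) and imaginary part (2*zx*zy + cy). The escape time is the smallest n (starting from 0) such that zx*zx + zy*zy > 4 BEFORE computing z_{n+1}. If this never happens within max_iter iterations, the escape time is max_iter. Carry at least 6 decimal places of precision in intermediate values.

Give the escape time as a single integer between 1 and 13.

z_0 = 0 + 0i, c = -1.6530 + 0.4240i
Iter 1: z = -1.6530 + 0.4240i, |z|^2 = 2.9122
Iter 2: z = 0.8996 + -0.9777i, |z|^2 = 1.7653
Iter 3: z = -1.7996 + -1.3352i, |z|^2 = 5.0215
Escaped at iteration 3

Answer: 3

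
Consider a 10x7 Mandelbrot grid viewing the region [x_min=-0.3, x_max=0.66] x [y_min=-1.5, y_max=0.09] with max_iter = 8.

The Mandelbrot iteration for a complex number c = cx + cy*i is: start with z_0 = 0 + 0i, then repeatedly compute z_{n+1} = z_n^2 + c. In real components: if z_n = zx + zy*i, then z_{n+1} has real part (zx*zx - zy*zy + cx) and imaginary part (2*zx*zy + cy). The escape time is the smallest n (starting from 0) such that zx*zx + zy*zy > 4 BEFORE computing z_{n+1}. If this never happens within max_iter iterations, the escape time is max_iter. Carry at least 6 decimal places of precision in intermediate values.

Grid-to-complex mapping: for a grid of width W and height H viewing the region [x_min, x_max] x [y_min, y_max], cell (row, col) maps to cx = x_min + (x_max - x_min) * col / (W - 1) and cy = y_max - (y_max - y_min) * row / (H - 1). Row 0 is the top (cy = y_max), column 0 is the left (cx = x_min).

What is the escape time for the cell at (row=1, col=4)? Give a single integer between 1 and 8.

z_0 = 0 + 0i, c = 0.1267 + -0.1750i
Iter 1: z = 0.1267 + -0.1750i, |z|^2 = 0.0467
Iter 2: z = 0.1121 + -0.2193i, |z|^2 = 0.0607
Iter 3: z = 0.0911 + -0.2242i, |z|^2 = 0.0586
Iter 4: z = 0.0847 + -0.2159i, |z|^2 = 0.0538
Iter 5: z = 0.0873 + -0.2116i, |z|^2 = 0.0524
Iter 6: z = 0.0895 + -0.2119i, |z|^2 = 0.0529
Iter 7: z = 0.0898 + -0.2129i, |z|^2 = 0.0534

Answer: 8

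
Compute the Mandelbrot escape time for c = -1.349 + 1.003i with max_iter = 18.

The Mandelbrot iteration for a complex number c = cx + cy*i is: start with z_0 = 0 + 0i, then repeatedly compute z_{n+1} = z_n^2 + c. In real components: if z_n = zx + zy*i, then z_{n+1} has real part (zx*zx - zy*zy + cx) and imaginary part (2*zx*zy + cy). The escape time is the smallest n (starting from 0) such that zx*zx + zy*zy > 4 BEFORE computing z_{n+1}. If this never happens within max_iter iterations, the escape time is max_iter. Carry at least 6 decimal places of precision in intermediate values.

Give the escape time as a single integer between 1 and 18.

z_0 = 0 + 0i, c = -1.3490 + 1.0030i
Iter 1: z = -1.3490 + 1.0030i, |z|^2 = 2.8258
Iter 2: z = -0.5352 + -1.7031i, |z|^2 = 3.1870
Iter 3: z = -3.9631 + 2.8260i, |z|^2 = 23.6924
Escaped at iteration 3

Answer: 3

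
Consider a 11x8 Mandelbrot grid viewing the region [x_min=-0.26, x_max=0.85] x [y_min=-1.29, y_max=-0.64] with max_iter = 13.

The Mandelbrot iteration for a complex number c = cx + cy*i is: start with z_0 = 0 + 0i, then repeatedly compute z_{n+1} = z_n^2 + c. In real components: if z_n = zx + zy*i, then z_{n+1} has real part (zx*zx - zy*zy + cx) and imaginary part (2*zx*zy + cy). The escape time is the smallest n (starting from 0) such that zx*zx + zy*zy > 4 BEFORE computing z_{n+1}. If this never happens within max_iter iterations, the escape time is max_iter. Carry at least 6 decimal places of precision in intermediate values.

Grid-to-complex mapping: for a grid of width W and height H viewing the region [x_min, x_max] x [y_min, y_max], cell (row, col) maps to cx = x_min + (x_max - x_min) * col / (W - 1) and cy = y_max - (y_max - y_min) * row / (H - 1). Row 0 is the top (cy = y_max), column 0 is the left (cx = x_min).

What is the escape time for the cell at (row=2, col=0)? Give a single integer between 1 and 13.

Answer: 13

Derivation:
z_0 = 0 + 0i, c = -0.2600 + -0.8257i
Iter 1: z = -0.2600 + -0.8257i, |z|^2 = 0.7494
Iter 2: z = -0.8742 + -0.3963i, |z|^2 = 0.9213
Iter 3: z = 0.3471 + -0.1327i, |z|^2 = 0.1381
Iter 4: z = -0.1571 + -0.9179i, |z|^2 = 0.8672
Iter 5: z = -1.0778 + -0.5373i, |z|^2 = 1.4504
Iter 6: z = 0.6130 + 0.3325i, |z|^2 = 0.4863
Iter 7: z = 0.0052 + -0.4181i, |z|^2 = 0.1748
Iter 8: z = -0.4348 + -0.8301i, |z|^2 = 0.8780
Iter 9: z = -0.7600 + -0.1040i, |z|^2 = 0.5884
Iter 10: z = 0.3068 + -0.6677i, |z|^2 = 0.5400
Iter 11: z = -0.6117 + -1.2354i, |z|^2 = 1.9005
Iter 12: z = -1.4121 + 0.6857i, |z|^2 = 2.4643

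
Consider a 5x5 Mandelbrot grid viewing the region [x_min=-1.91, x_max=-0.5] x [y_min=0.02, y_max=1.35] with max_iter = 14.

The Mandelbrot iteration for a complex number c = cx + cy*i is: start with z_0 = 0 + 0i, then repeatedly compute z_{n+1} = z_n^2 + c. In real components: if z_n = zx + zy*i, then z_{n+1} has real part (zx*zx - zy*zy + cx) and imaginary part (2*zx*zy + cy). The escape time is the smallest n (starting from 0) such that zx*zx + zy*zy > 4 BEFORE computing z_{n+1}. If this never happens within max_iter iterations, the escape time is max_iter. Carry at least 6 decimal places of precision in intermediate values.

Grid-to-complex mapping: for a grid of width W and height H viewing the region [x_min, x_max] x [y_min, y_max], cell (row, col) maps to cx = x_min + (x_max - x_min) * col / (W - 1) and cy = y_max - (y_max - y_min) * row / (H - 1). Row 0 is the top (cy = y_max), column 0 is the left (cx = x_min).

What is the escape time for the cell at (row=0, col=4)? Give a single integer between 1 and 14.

Answer: 2

Derivation:
z_0 = 0 + 0i, c = -0.5000 + 1.3500i
Iter 1: z = -0.5000 + 1.3500i, |z|^2 = 2.0725
Iter 2: z = -2.0725 + 0.0000i, |z|^2 = 4.2953
Escaped at iteration 2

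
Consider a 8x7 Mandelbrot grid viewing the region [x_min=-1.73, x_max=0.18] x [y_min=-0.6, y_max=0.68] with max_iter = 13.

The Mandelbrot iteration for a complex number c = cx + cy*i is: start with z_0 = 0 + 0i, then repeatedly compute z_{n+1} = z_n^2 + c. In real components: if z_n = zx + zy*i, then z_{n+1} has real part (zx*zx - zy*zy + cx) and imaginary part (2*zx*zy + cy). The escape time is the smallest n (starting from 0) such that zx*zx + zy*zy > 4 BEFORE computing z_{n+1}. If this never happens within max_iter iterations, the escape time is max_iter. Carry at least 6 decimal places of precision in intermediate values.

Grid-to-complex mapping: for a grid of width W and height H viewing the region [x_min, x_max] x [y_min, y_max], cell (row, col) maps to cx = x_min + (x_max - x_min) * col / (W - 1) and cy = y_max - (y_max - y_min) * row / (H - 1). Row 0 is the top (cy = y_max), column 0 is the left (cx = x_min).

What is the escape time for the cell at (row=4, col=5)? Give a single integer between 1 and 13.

z_0 = 0 + 0i, c = -0.3657 + -0.1733i
Iter 1: z = -0.3657 + -0.1733i, |z|^2 = 0.1638
Iter 2: z = -0.2620 + -0.0466i, |z|^2 = 0.0708
Iter 3: z = -0.2992 + -0.1489i, |z|^2 = 0.1117
Iter 4: z = -0.2984 + -0.0842i, |z|^2 = 0.0961
Iter 5: z = -0.2838 + -0.1231i, |z|^2 = 0.0957
Iter 6: z = -0.3003 + -0.1035i, |z|^2 = 0.1009
Iter 7: z = -0.2862 + -0.1112i, |z|^2 = 0.0943
Iter 8: z = -0.2962 + -0.1097i, |z|^2 = 0.0997
Iter 9: z = -0.2900 + -0.1084i, |z|^2 = 0.0959
Iter 10: z = -0.2933 + -0.1105i, |z|^2 = 0.0982
Iter 11: z = -0.2919 + -0.1085i, |z|^2 = 0.0970
Iter 12: z = -0.2923 + -0.1100i, |z|^2 = 0.0975

Answer: 13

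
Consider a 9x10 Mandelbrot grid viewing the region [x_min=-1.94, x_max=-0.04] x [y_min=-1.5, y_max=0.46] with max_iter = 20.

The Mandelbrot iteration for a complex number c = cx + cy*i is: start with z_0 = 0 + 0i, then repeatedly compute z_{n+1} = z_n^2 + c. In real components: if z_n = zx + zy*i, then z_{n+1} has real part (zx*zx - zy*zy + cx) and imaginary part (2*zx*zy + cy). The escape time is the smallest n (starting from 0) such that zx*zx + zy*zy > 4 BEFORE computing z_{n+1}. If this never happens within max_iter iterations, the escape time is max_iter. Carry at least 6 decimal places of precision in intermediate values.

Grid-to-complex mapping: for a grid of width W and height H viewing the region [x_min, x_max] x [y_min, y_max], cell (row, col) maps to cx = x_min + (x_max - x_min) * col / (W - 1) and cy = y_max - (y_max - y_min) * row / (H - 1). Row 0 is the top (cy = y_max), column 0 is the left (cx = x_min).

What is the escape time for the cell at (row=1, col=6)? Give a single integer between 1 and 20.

z_0 = 0 + 0i, c = -0.5150 + 0.2422i
Iter 1: z = -0.5150 + 0.2422i, |z|^2 = 0.3239
Iter 2: z = -0.3084 + -0.0073i, |z|^2 = 0.0952
Iter 3: z = -0.4199 + 0.2467i, |z|^2 = 0.2372
Iter 4: z = -0.3995 + 0.0350i, |z|^2 = 0.1609
Iter 5: z = -0.3566 + 0.2142i, |z|^2 = 0.1731
Iter 6: z = -0.4337 + 0.0894i, |z|^2 = 0.1961
Iter 7: z = -0.3349 + 0.1646i, |z|^2 = 0.1392
Iter 8: z = -0.4300 + 0.1320i, |z|^2 = 0.2023
Iter 9: z = -0.3475 + 0.1288i, |z|^2 = 0.1374
Iter 10: z = -0.4108 + 0.1527i, |z|^2 = 0.1921
Iter 11: z = -0.3696 + 0.1167i, |z|^2 = 0.1502
Iter 12: z = -0.3920 + 0.1559i, |z|^2 = 0.1780
Iter 13: z = -0.3856 + 0.1200i, |z|^2 = 0.1631
Iter 14: z = -0.3807 + 0.1497i, |z|^2 = 0.1673
Iter 15: z = -0.3925 + 0.1282i, |z|^2 = 0.1705
Iter 16: z = -0.3774 + 0.1416i, |z|^2 = 0.1625
Iter 17: z = -0.3926 + 0.1354i, |z|^2 = 0.1725
Iter 18: z = -0.3792 + 0.1359i, |z|^2 = 0.1623
Iter 19: z = -0.3897 + 0.1391i, |z|^2 = 0.1712

Answer: 20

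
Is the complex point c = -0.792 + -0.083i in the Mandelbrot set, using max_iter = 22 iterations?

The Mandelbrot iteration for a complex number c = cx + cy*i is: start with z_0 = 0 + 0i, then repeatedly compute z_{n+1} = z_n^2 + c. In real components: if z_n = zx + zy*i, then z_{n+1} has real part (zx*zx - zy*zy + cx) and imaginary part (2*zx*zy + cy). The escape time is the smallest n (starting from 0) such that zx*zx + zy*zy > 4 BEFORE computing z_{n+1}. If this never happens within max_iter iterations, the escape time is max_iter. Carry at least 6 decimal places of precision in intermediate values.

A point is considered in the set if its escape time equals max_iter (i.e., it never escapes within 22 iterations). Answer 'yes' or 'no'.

Answer: yes

Derivation:
z_0 = 0 + 0i, c = -0.7920 + -0.0830i
Iter 1: z = -0.7920 + -0.0830i, |z|^2 = 0.6342
Iter 2: z = -0.1716 + 0.0485i, |z|^2 = 0.0318
Iter 3: z = -0.7649 + -0.0996i, |z|^2 = 0.5950
Iter 4: z = -0.2169 + 0.0694i, |z|^2 = 0.0518
Iter 5: z = -0.7498 + -0.1131i, |z|^2 = 0.5750
Iter 6: z = -0.2426 + 0.0866i, |z|^2 = 0.0664
Iter 7: z = -0.7406 + -0.1250i, |z|^2 = 0.5642
Iter 8: z = -0.2591 + 0.1022i, |z|^2 = 0.0776
Iter 9: z = -0.7353 + -0.1360i, |z|^2 = 0.5592
Iter 10: z = -0.2698 + 0.1169i, |z|^2 = 0.0865
Iter 11: z = -0.7329 + -0.1461i, |z|^2 = 0.5585
Iter 12: z = -0.2762 + 0.1312i, |z|^2 = 0.0935
Iter 13: z = -0.7329 + -0.1555i, |z|^2 = 0.5613
Iter 14: z = -0.2790 + 0.1449i, |z|^2 = 0.0988
Iter 15: z = -0.7351 + -0.1638i, |z|^2 = 0.5673
Iter 16: z = -0.2784 + 0.1579i, |z|^2 = 0.1024
Iter 17: z = -0.7394 + -0.1709i, |z|^2 = 0.5759
Iter 18: z = -0.2745 + 0.1698i, |z|^2 = 0.1042
Iter 19: z = -0.7455 + -0.1762i, |z|^2 = 0.5868
Iter 20: z = -0.2673 + 0.1797i, |z|^2 = 0.1037
Iter 21: z = -0.7528 + -0.1791i, |z|^2 = 0.5988
Did not escape in 22 iterations → in set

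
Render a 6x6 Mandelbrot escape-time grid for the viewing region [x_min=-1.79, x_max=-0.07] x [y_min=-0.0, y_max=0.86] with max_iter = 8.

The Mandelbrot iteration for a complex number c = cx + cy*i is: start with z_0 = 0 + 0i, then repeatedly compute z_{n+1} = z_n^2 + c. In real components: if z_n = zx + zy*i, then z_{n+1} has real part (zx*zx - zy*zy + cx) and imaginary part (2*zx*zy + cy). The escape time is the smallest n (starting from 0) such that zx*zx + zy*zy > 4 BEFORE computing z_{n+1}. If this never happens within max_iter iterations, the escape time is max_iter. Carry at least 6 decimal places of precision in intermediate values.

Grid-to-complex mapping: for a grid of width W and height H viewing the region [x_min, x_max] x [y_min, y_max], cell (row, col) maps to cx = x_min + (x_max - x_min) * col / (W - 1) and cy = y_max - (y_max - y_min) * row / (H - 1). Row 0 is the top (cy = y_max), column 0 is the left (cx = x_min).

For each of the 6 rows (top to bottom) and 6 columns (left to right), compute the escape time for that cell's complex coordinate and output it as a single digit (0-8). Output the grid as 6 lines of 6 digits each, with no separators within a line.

Answer: 233458
233588
335688
358888
468888
888888

Derivation:
(row=0, col=0): c = -1.7900 + 0.8600i → escape time 2
(row=0, col=1): c = -1.4460 + 0.8600i → escape time 3
(row=0, col=2): c = -1.1020 + 0.8600i → escape time 3
(row=0, col=3): c = -0.7580 + 0.8600i → escape time 4
(row=0, col=4): c = -0.4140 + 0.8600i → escape time 5
(row=0, col=5): c = -0.0700 + 0.8600i → escape time 8
(row=1, col=0): c = -1.7900 + 0.6880i → escape time 2
(row=1, col=1): c = -1.4460 + 0.6880i → escape time 3
(row=1, col=2): c = -1.1020 + 0.6880i → escape time 3
(row=1, col=3): c = -0.7580 + 0.6880i → escape time 5
(row=1, col=4): c = -0.4140 + 0.6880i → escape time 8
(row=1, col=5): c = -0.0700 + 0.6880i → escape time 8
(row=2, col=0): c = -1.7900 + 0.5160i → escape time 3
(row=2, col=1): c = -1.4460 + 0.5160i → escape time 3
(row=2, col=2): c = -1.1020 + 0.5160i → escape time 5
(row=2, col=3): c = -0.7580 + 0.5160i → escape time 6
(row=2, col=4): c = -0.4140 + 0.5160i → escape time 8
(row=2, col=5): c = -0.0700 + 0.5160i → escape time 8
(row=3, col=0): c = -1.7900 + 0.3440i → escape time 3
(row=3, col=1): c = -1.4460 + 0.3440i → escape time 5
(row=3, col=2): c = -1.1020 + 0.3440i → escape time 8
(row=3, col=3): c = -0.7580 + 0.3440i → escape time 8
(row=3, col=4): c = -0.4140 + 0.3440i → escape time 8
(row=3, col=5): c = -0.0700 + 0.3440i → escape time 8
(row=4, col=0): c = -1.7900 + 0.1720i → escape time 4
(row=4, col=1): c = -1.4460 + 0.1720i → escape time 6
(row=4, col=2): c = -1.1020 + 0.1720i → escape time 8
(row=4, col=3): c = -0.7580 + 0.1720i → escape time 8
(row=4, col=4): c = -0.4140 + 0.1720i → escape time 8
(row=4, col=5): c = -0.0700 + 0.1720i → escape time 8
(row=5, col=0): c = -1.7900 + 0.0000i → escape time 8
(row=5, col=1): c = -1.4460 + 0.0000i → escape time 8
(row=5, col=2): c = -1.1020 + 0.0000i → escape time 8
(row=5, col=3): c = -0.7580 + 0.0000i → escape time 8
(row=5, col=4): c = -0.4140 + 0.0000i → escape time 8
(row=5, col=5): c = -0.0700 + 0.0000i → escape time 8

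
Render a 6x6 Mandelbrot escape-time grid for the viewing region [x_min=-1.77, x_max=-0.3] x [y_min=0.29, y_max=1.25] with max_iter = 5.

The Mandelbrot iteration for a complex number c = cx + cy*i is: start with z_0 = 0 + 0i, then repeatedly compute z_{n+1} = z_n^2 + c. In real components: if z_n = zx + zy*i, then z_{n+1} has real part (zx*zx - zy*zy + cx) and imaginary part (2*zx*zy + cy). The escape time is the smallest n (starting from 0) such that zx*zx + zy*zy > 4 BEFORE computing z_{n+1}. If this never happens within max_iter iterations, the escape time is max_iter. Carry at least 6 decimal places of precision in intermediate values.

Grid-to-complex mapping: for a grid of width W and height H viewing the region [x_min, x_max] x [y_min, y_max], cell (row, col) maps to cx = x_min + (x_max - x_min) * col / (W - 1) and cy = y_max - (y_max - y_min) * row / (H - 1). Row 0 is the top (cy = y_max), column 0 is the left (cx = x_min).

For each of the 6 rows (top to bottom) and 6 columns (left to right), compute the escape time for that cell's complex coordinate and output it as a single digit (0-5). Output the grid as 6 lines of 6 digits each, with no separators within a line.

(row=0, col=0): c = -1.7700 + 1.2500i → escape time 1
(row=0, col=1): c = -1.4760 + 1.2500i → escape time 2
(row=0, col=2): c = -1.1820 + 1.2500i → escape time 2
(row=0, col=3): c = -0.8880 + 1.2500i → escape time 3
(row=0, col=4): c = -0.5940 + 1.2500i → escape time 3
(row=0, col=5): c = -0.3000 + 1.2500i → escape time 3
(row=1, col=0): c = -1.7700 + 1.0580i → escape time 1
(row=1, col=1): c = -1.4760 + 1.0580i → escape time 2
(row=1, col=2): c = -1.1820 + 1.0580i → escape time 3
(row=1, col=3): c = -0.8880 + 1.0580i → escape time 3
(row=1, col=4): c = -0.5940 + 1.0580i → escape time 3
(row=1, col=5): c = -0.3000 + 1.0580i → escape time 5
(row=2, col=0): c = -1.7700 + 0.8660i → escape time 2
(row=2, col=1): c = -1.4760 + 0.8660i → escape time 3
(row=2, col=2): c = -1.1820 + 0.8660i → escape time 3
(row=2, col=3): c = -0.8880 + 0.8660i → escape time 3
(row=2, col=4): c = -0.5940 + 0.8660i → escape time 4
(row=2, col=5): c = -0.3000 + 0.8660i → escape time 5
(row=3, col=0): c = -1.7700 + 0.6740i → escape time 3
(row=3, col=1): c = -1.4760 + 0.6740i → escape time 3
(row=3, col=2): c = -1.1820 + 0.6740i → escape time 3
(row=3, col=3): c = -0.8880 + 0.6740i → escape time 4
(row=3, col=4): c = -0.5940 + 0.6740i → escape time 5
(row=3, col=5): c = -0.3000 + 0.6740i → escape time 5
(row=4, col=0): c = -1.7700 + 0.4820i → escape time 3
(row=4, col=1): c = -1.4760 + 0.4820i → escape time 3
(row=4, col=2): c = -1.1820 + 0.4820i → escape time 5
(row=4, col=3): c = -0.8880 + 0.4820i → escape time 5
(row=4, col=4): c = -0.5940 + 0.4820i → escape time 5
(row=4, col=5): c = -0.3000 + 0.4820i → escape time 5
(row=5, col=0): c = -1.7700 + 0.2900i → escape time 4
(row=5, col=1): c = -1.4760 + 0.2900i → escape time 5
(row=5, col=2): c = -1.1820 + 0.2900i → escape time 5
(row=5, col=3): c = -0.8880 + 0.2900i → escape time 5
(row=5, col=4): c = -0.5940 + 0.2900i → escape time 5
(row=5, col=5): c = -0.3000 + 0.2900i → escape time 5

Answer: 122333
123335
233345
333455
335555
455555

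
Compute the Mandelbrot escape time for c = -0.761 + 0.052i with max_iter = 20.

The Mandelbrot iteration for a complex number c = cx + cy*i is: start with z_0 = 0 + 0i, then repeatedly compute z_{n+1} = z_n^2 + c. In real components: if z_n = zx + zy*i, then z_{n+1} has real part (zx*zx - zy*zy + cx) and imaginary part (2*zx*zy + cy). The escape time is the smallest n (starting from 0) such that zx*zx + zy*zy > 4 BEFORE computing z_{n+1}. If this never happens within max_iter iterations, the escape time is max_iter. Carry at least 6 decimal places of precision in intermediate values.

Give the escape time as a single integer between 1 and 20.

Answer: 20

Derivation:
z_0 = 0 + 0i, c = -0.7610 + 0.0520i
Iter 1: z = -0.7610 + 0.0520i, |z|^2 = 0.5818
Iter 2: z = -0.1846 + -0.0271i, |z|^2 = 0.0348
Iter 3: z = -0.7277 + 0.0620i, |z|^2 = 0.5333
Iter 4: z = -0.2353 + -0.0383i, |z|^2 = 0.0569
Iter 5: z = -0.7071 + 0.0700i, |z|^2 = 0.5049
Iter 6: z = -0.2659 + -0.0470i, |z|^2 = 0.0729
Iter 7: z = -0.6925 + 0.0770i, |z|^2 = 0.4855
Iter 8: z = -0.2874 + -0.0546i, |z|^2 = 0.0856
Iter 9: z = -0.6814 + 0.0834i, |z|^2 = 0.4712
Iter 10: z = -0.3037 + -0.0617i, |z|^2 = 0.0960
Iter 11: z = -0.6726 + 0.0895i, |z|^2 = 0.4604
Iter 12: z = -0.3166 + -0.0683i, |z|^2 = 0.1049
Iter 13: z = -0.6654 + 0.0953i, |z|^2 = 0.4519
Iter 14: z = -0.3273 + -0.0748i, |z|^2 = 0.1127
Iter 15: z = -0.6595 + 0.1010i, |z|^2 = 0.4451
Iter 16: z = -0.3363 + -0.0812i, |z|^2 = 0.1197
Iter 17: z = -0.6545 + 0.1066i, |z|^2 = 0.4397
Iter 18: z = -0.3440 + -0.0875i, |z|^2 = 0.1260
Iter 19: z = -0.6503 + 0.1122i, |z|^2 = 0.4355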